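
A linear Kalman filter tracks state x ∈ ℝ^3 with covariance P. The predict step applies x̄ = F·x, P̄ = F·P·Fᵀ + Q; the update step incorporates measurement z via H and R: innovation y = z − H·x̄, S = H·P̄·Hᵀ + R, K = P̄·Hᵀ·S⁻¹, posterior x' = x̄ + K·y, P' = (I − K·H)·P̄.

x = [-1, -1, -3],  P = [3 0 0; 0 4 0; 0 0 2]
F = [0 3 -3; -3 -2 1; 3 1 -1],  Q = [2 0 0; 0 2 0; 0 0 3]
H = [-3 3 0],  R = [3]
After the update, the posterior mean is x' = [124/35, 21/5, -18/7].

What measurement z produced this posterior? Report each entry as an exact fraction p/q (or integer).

x̄ = F·x = [6, 2, -1]
P̄ = F·P·Fᵀ + Q = [56 -30 18; -30 47 -37; 18 -37 36]
S = H·P̄·Hᵀ + R = [1470]
K = P̄·Hᵀ·S⁻¹ = [-43/245; 11/70; -11/98]
x' − x̄ = [-86/35, 11/5, -11/7] = K·y
y = (KᵀK)⁻¹·Kᵀ·(x' − x̄) = [14]
z = y + H·x̄ = [14] + [-12] = [2]

z = [2]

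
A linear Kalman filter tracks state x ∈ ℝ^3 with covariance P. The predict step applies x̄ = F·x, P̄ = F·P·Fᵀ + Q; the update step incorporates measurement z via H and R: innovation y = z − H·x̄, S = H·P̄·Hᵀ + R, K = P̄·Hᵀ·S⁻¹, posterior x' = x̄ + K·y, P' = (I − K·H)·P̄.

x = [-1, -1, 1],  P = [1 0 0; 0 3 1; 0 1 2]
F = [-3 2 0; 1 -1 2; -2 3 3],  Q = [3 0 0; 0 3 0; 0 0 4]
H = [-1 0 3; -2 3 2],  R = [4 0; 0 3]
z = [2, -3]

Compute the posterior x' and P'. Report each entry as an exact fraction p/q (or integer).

x̄ = F·x = [1, 2, 2]
P̄ = F·P·Fᵀ + Q = [24 -5 30; -5 11 4; 30 4 71]
y = z − H·x̄ = [-3, -11]
S = H·P̄·Hᵀ + R = [487 285; 285 350]
K = P̄·Hᵀ·S⁻¹ = [4791/17845 -20271/89225; -1717/17845 19992/89225; 7452/17845 -6377/89225]
x' = x̄ + K·y = [240341/89225, -15707/89225, 136817/89225]
P' = (I − K·H)·P̄ = [499557/89225 180461/89225 198459/89225; 180461/89225 107828/89225 48707/89225; 198459/89225 48707/89225 115833/89225]

x' = [240341/89225, -15707/89225, 136817/89225]
P' = [499557/89225 180461/89225 198459/89225; 180461/89225 107828/89225 48707/89225; 198459/89225 48707/89225 115833/89225]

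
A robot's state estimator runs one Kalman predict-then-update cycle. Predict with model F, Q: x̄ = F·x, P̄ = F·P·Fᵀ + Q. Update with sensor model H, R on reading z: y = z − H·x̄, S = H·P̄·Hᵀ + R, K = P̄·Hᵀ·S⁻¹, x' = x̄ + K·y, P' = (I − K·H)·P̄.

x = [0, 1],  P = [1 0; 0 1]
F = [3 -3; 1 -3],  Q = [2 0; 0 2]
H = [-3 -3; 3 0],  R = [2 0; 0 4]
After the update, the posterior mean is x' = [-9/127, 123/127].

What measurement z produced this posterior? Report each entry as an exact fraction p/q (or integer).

x̄ = F·x = [-3, -3]
P̄ = F·P·Fᵀ + Q = [20 12; 12 12]
S = H·P̄·Hᵀ + R = [506 -288; -288 184]
K = P̄·Hᵀ·S⁻¹ = [-24/635 339/1270; -36/127 -63/254]
x' − x̄ = [372/127, 504/127] = K·y
y = (KᵀK)⁻¹·Kᵀ·(x' − x̄) = [-21, 8]
z = y + H·x̄ = [-21, 8] + [18, -9] = [-3, -1]

z = [-3, -1]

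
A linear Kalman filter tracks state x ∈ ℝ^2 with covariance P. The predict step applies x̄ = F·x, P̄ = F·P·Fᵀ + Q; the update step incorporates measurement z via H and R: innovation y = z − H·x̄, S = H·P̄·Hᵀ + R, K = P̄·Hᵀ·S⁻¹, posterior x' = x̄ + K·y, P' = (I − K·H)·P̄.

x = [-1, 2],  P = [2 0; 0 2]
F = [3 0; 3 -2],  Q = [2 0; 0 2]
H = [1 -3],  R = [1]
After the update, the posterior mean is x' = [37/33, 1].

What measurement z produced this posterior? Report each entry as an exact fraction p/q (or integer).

z = [-2]

x̄ = F·x = [-3, -7]
P̄ = F·P·Fᵀ + Q = [20 18; 18 28]
S = H·P̄·Hᵀ + R = [165]
K = P̄·Hᵀ·S⁻¹ = [-34/165; -2/5]
x' − x̄ = [136/33, 8] = K·y
y = (KᵀK)⁻¹·Kᵀ·(x' − x̄) = [-20]
z = y + H·x̄ = [-20] + [18] = [-2]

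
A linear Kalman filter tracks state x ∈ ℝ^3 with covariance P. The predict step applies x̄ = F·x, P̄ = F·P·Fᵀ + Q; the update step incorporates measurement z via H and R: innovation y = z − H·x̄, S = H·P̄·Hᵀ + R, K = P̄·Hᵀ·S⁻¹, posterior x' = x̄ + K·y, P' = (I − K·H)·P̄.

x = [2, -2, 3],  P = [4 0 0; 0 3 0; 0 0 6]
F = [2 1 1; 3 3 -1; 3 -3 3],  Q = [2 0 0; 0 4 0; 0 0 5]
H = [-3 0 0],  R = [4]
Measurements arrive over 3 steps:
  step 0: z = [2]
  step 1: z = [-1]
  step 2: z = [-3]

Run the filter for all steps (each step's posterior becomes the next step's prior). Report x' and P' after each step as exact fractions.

step 0: x' = [-142/247, -2118/247, 3504/247], P' = [108/247 108/247 132/247; 108/247 11470/247 -10242/247; 132/247 -10242/247 20333/247]
step 1: x' = [331/901, -688053/17119, 58251/1007], P' = [2780/6307 -140/901 348/371; -140/901 12925854/17119 -1123374/1007; 348/371 -1123374/1007 11812483/7049]
step 2: x' = [12190553/11751877, -8846370408/223285663, 13901933334/223285663], P' = [5211844/11751877 -41362220/11751877 69974340/11751877; -41362220/11751877 486869966622/223285663 -722288972958/223285663; 69974340/11751877 -722288972958/223285663 1077740811221/223285663]

step 0: x̄ = F·x = [5, -3, 21]
step 0: P̄ = F·P·Fᵀ + Q = [27 27 33; 27 73 -9; 33 -9 122]
step 0: y = z − H·x̄ = [17]
step 0: S = H·P̄·Hᵀ + R = [247]
step 0: K = P̄·Hᵀ·S⁻¹ = [-81/247; -81/247; -99/247]
step 0: x' = x̄ + K·y = [-142/247, -2118/247, 3504/247]
step 0: P' = (I − K·H)·P̄ = [108/247 108/247 132/247; 108/247 11470/247 -10242/247; 132/247 -10242/247 20333/247]
step 1: x̄ = F·x = [58/13, -10284/247, 16440/247]
step 1: P̄ = F·P·Fᵀ + Q = [695/13 -245/13 1479/13; -245/13 188127/247 -285369/247; 1479/13 -285369/247 473222/247]
step 1: y = z − H·x̄ = [161/13]
step 1: S = H·P̄·Hᵀ + R = [6307/13]
step 1: K = P̄·Hᵀ·S⁻¹ = [-2085/6307; 105/901; -261/371]
step 1: x' = x̄ + K·y = [331/901, -688053/17119, 58251/1007]
step 1: P' = (I − K·H)·P̄ = [2780/6307 -140/901 348/371; -140/901 12925854/17119 -1123374/1007; 348/371 -1123374/1007 11812483/7049]
step 2: x̄ = F·x = [16568/901, -3035559/17119, 5053827/17119]
step 2: P̄ = F·P·Fᵀ + Q = [1302961/6307 -10340555/6307 17493585/6307; -10340555/6307 1817175177/119833 -3019793703/119833; 17493585/6307 -3019793703/119833 5031338786/119833]
step 2: y = z − H·x̄ = [47001/901]
step 2: S = H·P̄·Hᵀ + R = [11751877/6307]
step 2: K = P̄·Hᵀ·S⁻¹ = [-3908883/11751877; 31021665/11751877; -52480755/11751877]
step 2: x' = x̄ + K·y = [12190553/11751877, -8846370408/223285663, 13901933334/223285663]
step 2: P' = (I − K·H)·P̄ = [5211844/11751877 -41362220/11751877 69974340/11751877; -41362220/11751877 486869966622/223285663 -722288972958/223285663; 69974340/11751877 -722288972958/223285663 1077740811221/223285663]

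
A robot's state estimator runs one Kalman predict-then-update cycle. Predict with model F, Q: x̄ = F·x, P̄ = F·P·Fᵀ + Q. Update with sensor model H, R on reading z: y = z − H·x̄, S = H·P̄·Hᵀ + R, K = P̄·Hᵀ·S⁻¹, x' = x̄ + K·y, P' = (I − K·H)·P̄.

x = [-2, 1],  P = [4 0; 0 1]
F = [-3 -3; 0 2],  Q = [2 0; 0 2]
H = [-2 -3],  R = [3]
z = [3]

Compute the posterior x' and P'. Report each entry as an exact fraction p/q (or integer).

x' = [-621/173, 256/173]
P' = [2355/173 -1494/173; -1494/173 1002/173]

x̄ = F·x = [3, 2]
P̄ = F·P·Fᵀ + Q = [47 -6; -6 6]
y = z − H·x̄ = [15]
S = H·P̄·Hᵀ + R = [173]
K = P̄·Hᵀ·S⁻¹ = [-76/173; -6/173]
x' = x̄ + K·y = [-621/173, 256/173]
P' = (I − K·H)·P̄ = [2355/173 -1494/173; -1494/173 1002/173]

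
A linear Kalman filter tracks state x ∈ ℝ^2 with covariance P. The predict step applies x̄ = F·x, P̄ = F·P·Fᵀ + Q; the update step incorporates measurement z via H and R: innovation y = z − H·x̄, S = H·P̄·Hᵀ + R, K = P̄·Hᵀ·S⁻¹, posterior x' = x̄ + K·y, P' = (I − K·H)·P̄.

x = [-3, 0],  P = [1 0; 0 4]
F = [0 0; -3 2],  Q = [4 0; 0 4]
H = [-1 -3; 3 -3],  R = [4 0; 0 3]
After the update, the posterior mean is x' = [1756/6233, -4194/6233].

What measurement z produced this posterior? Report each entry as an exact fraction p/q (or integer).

z = [2, 3]

x̄ = F·x = [0, 9]
P̄ = F·P·Fᵀ + Q = [4 0; 0 29]
S = H·P̄·Hᵀ + R = [269 249; 249 300]
K = P̄·Hᵀ·S⁻¹ = [-1396/6233 1408/6233; -1479/6233 -580/6233]
x' − x̄ = [1756/6233, -60291/6233] = K·y
y = (KᵀK)⁻¹·Kᵀ·(x' − x̄) = [29, 30]
z = y + H·x̄ = [29, 30] + [-27, -27] = [2, 3]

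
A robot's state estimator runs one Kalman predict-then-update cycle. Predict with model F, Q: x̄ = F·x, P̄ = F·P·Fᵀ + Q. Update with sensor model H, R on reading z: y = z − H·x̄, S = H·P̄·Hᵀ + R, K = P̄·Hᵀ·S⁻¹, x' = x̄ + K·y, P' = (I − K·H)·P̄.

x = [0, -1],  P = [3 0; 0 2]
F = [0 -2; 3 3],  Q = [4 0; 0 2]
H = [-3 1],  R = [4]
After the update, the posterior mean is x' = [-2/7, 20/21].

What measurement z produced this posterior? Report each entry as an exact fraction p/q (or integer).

x̄ = F·x = [2, -3]
P̄ = F·P·Fᵀ + Q = [12 -12; -12 47]
S = H·P̄·Hᵀ + R = [231]
K = P̄·Hᵀ·S⁻¹ = [-16/77; 83/231]
x' − x̄ = [-16/7, 83/21] = K·y
y = (KᵀK)⁻¹·Kᵀ·(x' − x̄) = [11]
z = y + H·x̄ = [11] + [-9] = [2]

z = [2]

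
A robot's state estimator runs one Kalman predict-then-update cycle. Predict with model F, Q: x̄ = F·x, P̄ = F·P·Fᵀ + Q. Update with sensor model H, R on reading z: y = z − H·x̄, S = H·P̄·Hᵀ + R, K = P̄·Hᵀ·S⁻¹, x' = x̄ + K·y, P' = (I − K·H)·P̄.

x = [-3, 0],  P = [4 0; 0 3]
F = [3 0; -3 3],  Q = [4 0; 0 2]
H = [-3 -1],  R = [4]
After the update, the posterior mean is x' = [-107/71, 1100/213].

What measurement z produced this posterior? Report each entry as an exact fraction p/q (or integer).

x̄ = F·x = [-9, 9]
P̄ = F·P·Fᵀ + Q = [40 -36; -36 65]
S = H·P̄·Hᵀ + R = [213]
K = P̄·Hᵀ·S⁻¹ = [-28/71; 43/213]
x' − x̄ = [532/71, -817/213] = K·y
y = (KᵀK)⁻¹·Kᵀ·(x' − x̄) = [-19]
z = y + H·x̄ = [-19] + [18] = [-1]

z = [-1]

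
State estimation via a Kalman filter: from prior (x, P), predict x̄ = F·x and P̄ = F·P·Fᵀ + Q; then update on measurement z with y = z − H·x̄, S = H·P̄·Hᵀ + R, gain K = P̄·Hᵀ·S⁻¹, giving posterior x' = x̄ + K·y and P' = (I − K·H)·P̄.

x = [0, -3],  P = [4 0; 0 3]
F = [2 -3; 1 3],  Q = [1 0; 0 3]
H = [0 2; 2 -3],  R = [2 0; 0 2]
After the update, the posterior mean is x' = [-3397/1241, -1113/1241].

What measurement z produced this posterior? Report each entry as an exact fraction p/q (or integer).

z = [-2, -3]

x̄ = F·x = [9, -9]
P̄ = F·P·Fᵀ + Q = [44 -19; -19 34]
S = H·P̄·Hᵀ + R = [138 -280; -280 712]
K = P̄·Hᵀ·S⁻¹ = [1693/2482 4685/9928; 576/1241 -35/2482]
x' − x̄ = [-14566/1241, 10056/1241] = K·y
y = (KᵀK)⁻¹·Kᵀ·(x' − x̄) = [16, -48]
z = y + H·x̄ = [16, -48] + [-18, 45] = [-2, -3]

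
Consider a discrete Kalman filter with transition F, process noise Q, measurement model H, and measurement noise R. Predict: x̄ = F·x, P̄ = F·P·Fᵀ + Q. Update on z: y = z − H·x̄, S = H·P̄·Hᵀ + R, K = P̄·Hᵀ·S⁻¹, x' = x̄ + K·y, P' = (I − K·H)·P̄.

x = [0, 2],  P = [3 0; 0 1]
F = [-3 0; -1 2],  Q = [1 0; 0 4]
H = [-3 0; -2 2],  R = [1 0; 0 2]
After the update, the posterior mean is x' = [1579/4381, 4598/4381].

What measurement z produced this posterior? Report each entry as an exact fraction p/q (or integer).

x̄ = F·x = [0, 4]
P̄ = F·P·Fᵀ + Q = [28 9; 9 11]
S = H·P̄·Hᵀ + R = [253 114; 114 86]
K = P̄·Hᵀ·S⁻¹ = [-1446/4381 -19/4381; -1389/4381 2045/4381]
x' − x̄ = [1579/4381, -12926/4381] = K·y
y = (KᵀK)⁻¹·Kᵀ·(x' − x̄) = [-1, -7]
z = y + H·x̄ = [-1, -7] + [0, 8] = [-1, 1]

z = [-1, 1]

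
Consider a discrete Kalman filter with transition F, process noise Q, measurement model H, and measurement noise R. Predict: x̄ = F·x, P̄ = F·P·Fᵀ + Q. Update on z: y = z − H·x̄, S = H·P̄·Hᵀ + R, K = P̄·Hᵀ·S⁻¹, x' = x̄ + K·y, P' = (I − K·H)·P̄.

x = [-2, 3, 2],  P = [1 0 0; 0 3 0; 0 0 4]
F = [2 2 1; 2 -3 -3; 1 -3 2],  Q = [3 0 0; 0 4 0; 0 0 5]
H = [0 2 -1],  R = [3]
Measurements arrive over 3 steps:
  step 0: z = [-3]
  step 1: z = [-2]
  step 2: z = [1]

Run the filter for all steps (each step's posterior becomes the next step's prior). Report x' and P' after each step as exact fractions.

step 0: x' = [8/79, -542/79, -826/79], P' = [1333/79 -547/79 -1061/79; -547/79 3667/316 6923/316; -1061/79 6923/316 13963/316]
step 1: x' = [-18372086/1557607, -798696/1557607, 1416830/1557607], P' = [117113712/1557607 22262980/1557607 45060197/1557607; 22262980/1557607 11820814/1557607 21331586/1557607; 45060197/1557607 21331586/1557607 42713065/1557607]
step 2: x' = [-86228412065/2391722494, -13347764971/2391722494, -28890415185/2391722494], P' = [1230433183157/2391722494 264362916521/2391722494 530828922523/2391722494; 264362916521/2391722494 68638909615/2391722494 134007409049/2391722494; 530828922523/2391722494 134007409049/2391722494 268635146755/2391722494]

step 0: x̄ = F·x = [4, -19, -7]
step 0: P̄ = F·P·Fᵀ + Q = [23 -26 -8; -26 71 5; -8 5 49]
step 0: y = z − H·x̄ = [28]
step 0: S = H·P̄·Hᵀ + R = [316]
step 0: K = P̄·Hᵀ·S⁻¹ = [-11/79; 137/316; -39/316]
step 0: x' = x̄ + K·y = [8/79, -542/79, -826/79]
step 0: P' = (I − K·H)·P̄ = [1333/79 -547/79 -1061/79; -547/79 3667/316 6923/316; -1061/79 6923/316 13963/316]
step 1: x̄ = F·x = [-1894/79, 4120/79, -18/79]
step 1: P̄ = F·P·Fᵀ + Q = [44119/316 -41759/158 11043/316; -41759/158 95765/79 -1947/158; 11043/316 -1947/158 8843/316]
step 1: y = z − H·x̄ = [-8416/79]
step 1: S = H·P̄·Hᵀ + R = [1557607/316]
step 1: K = P̄·Hᵀ·S⁻¹ = [-178079/1557607; 770014/1557607; -16631/1557607]
step 1: x' = x̄ + K·y = [-18372086/1557607, -798696/1557607, 1416830/1557607]
step 1: P' = (I − K·H)·P̄ = [117113712/1557607 22262980/1557607 45060197/1557607; 22262980/1557607 11820814/1557607 21331586/1557607; 45060197/1557607 21331586/1557607 42713065/1557607]
step 2: x̄ = F·x = [-36924734/1557607, -38598574/1557607, -13142338/1557607]
step 2: P̄ = F·P·Fᵀ + Q = [1006794962/1557607 -147360253/1557607 406309321/1557607; -147360253/1557607 541580611/1557607 -6975505/1557607; 406309321/1557607 -6975505/1557607 192825209/1557607]
step 2: y = z − H·x̄ = [65612417/1557607]
step 2: S = H·P̄·Hᵀ + R = [2391722494/1557607]
step 2: K = P̄·Hᵀ·S⁻¹ = [-701029827/2391722494; 1090136727/2391722494; -206776219/2391722494]
step 2: x' = x̄ + K·y = [-86228412065/2391722494, -13347764971/2391722494, -28890415185/2391722494]
step 2: P' = (I − K·H)·P̄ = [1230433183157/2391722494 264362916521/2391722494 530828922523/2391722494; 264362916521/2391722494 68638909615/2391722494 134007409049/2391722494; 530828922523/2391722494 134007409049/2391722494 268635146755/2391722494]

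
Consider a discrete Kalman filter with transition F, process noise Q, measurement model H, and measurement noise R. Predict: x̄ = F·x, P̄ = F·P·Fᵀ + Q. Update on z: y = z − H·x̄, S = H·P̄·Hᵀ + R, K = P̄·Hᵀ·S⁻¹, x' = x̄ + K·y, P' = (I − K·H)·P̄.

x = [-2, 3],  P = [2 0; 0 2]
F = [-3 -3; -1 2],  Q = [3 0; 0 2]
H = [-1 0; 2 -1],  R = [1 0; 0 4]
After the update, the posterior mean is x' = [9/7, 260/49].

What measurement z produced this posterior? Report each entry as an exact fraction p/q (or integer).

z = [-1, -2]

x̄ = F·x = [-3, 8]
P̄ = F·P·Fᵀ + Q = [39 -6; -6 12]
S = H·P̄·Hᵀ + R = [40 -84; -84 196]
K = P̄·Hᵀ·S⁻¹ = [-3/4 3/28; -15/14 -57/98]
x' − x̄ = [30/7, -132/49] = K·y
y = (KᵀK)⁻¹·Kᵀ·(x' − x̄) = [-4, 12]
z = y + H·x̄ = [-4, 12] + [3, -14] = [-1, -2]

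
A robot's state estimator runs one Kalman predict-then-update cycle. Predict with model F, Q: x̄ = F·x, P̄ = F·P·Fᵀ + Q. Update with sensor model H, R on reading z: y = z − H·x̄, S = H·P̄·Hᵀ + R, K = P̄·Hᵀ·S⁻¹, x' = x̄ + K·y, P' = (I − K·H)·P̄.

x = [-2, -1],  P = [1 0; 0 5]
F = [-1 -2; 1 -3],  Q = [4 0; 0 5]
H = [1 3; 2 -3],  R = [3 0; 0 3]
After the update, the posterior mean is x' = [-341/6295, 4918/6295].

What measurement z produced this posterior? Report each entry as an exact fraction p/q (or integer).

z = [2, -3]

x̄ = F·x = [4, 1]
P̄ = F·P·Fᵀ + Q = [25 29; 29 51]
S = H·P̄·Hᵀ + R = [661 -322; -322 214]
K = P̄·Hᵀ·S⁻¹ = [2009/6295 3869/12590; 1393/6295 -1397/12590]
x' − x̄ = [-25521/6295, -1377/6295] = K·y
y = (KᵀK)⁻¹·Kᵀ·(x' − x̄) = [-5, -8]
z = y + H·x̄ = [-5, -8] + [7, 5] = [2, -3]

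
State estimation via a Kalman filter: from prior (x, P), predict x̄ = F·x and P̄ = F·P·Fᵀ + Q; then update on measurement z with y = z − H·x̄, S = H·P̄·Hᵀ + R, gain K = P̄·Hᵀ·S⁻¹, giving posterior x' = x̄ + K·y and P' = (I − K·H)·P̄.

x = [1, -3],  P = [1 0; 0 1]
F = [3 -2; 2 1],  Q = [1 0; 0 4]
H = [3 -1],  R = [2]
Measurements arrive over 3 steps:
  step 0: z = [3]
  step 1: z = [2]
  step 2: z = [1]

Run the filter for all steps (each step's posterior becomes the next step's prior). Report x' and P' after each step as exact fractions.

step 0: x' = [67/113, -188/113], P' = [138/113 338/113; 338/113 1008/113]
step 1: x' = [50108/24725, 97756/24725], P' = [21678/24725 53996/24725; 53996/24725 177872/24725]
step 2: x' = [7492877/4857217, 18337936/4857217], P' = [4044314/4857217 9873420/4857217; 9873420/4857217 32457228/4857217]

step 0: x̄ = F·x = [9, -1]
step 0: P̄ = F·P·Fᵀ + Q = [14 4; 4 9]
step 0: y = z − H·x̄ = [-25]
step 0: S = H·P̄·Hᵀ + R = [113]
step 0: K = P̄·Hᵀ·S⁻¹ = [38/113; 3/113]
step 0: x' = x̄ + K·y = [67/113, -188/113]
step 0: P' = (I − K·H)·P̄ = [138/113 338/113; 338/113 1008/113]
step 1: x̄ = F·x = [577/113, -54/113]
step 1: P̄ = F·P·Fᵀ + Q = [1331/113 -1526/113; -1526/113 3364/113]
step 1: y = z − H·x̄ = [-1559/113]
step 1: S = H·P̄·Hᵀ + R = [24725/113]
step 1: K = P̄·Hᵀ·S⁻¹ = [5519/24725; -7942/24725]
step 1: x' = x̄ + K·y = [50108/24725, 97756/24725]
step 1: P' = (I − K·H)·P̄ = [21678/24725 53996/24725; 53996/24725 177872/24725]
step 2: x̄ = F·x = [-45188/24725, 4604/575]
step 2: P̄ = F·P·Fᵀ + Q = [283363/24725 -6504/575; -6504/575 13476/575]
step 2: y = z − H·x̄ = [358261/24725]
step 2: S = H·P̄·Hᵀ + R = [4857217/24725]
step 2: K = P̄·Hᵀ·S⁻¹ = [1129761/4857217; -1418484/4857217]
step 2: x' = x̄ + K·y = [7492877/4857217, 18337936/4857217]
step 2: P' = (I − K·H)·P̄ = [4044314/4857217 9873420/4857217; 9873420/4857217 32457228/4857217]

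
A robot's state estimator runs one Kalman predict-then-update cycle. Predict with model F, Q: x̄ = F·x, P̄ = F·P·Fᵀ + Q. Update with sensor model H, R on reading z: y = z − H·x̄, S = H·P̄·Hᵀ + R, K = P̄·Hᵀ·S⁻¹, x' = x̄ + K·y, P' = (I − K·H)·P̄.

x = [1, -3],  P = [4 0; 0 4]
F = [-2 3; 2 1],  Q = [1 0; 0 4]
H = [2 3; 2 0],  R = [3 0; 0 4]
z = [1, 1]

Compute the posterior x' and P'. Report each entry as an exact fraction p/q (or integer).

x' = [7925/23692, 492/5923]
P' = [11463/11846 -3774/5923; -3774/5923 4432/5923]

x̄ = F·x = [-11, -1]
P̄ = F·P·Fᵀ + Q = [53 -4; -4 24]
y = z − H·x̄ = [26, 23]
S = H·P̄·Hᵀ + R = [383 188; 188 216]
K = P̄·Hᵀ·S⁻¹ = [47/5923 11463/23692; 1916/5923 -1887/5923]
x' = x̄ + K·y = [7925/23692, 492/5923]
P' = (I − K·H)·P̄ = [11463/11846 -3774/5923; -3774/5923 4432/5923]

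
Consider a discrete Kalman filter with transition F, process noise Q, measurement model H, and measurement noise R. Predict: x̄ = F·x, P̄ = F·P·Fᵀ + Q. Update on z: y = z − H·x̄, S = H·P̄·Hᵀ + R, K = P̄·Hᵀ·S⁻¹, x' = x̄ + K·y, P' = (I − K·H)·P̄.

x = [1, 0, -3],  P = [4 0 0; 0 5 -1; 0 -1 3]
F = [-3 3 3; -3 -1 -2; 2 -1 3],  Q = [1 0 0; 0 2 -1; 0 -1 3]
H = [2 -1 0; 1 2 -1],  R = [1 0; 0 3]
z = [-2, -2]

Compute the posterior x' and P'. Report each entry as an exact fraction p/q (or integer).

x' = [-136433/67597, -397996/202791, -811646/202791]
P' = [60143/67597 92121/67597 214991/67597; 92121/67597 585940/202791 1272224/202791; 214991/67597 1272224/202791 3354262/202791]

x̄ = F·x = [-12, 3, -7]
P̄ = F·P·Fᵀ + Q = [91 12 -18; 12 51 -37; -18 -37 57]
y = z − H·x̄ = [25, -3]
S = H·P̄·Hᵀ + R = [368 115; 115 587]
K = P̄·Hᵀ·S⁻¹ = [28165/67597 426/2939; -33214/202791 2551/8817; 17722/202791 -2389/8817]
x' = x̄ + K·y = [-136433/67597, -397996/202791, -811646/202791]
P' = (I − K·H)·P̄ = [60143/67597 92121/67597 214991/67597; 92121/67597 585940/202791 1272224/202791; 214991/67597 1272224/202791 3354262/202791]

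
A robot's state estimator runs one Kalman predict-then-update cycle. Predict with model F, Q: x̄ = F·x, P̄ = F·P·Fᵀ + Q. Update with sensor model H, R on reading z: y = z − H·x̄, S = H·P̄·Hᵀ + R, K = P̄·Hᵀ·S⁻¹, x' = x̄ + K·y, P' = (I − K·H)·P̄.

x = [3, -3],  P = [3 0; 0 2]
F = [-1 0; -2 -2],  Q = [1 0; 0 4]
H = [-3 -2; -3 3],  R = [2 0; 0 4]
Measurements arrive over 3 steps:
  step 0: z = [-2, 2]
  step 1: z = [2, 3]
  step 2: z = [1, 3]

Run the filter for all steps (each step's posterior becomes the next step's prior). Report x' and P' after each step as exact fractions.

step 0: x̄ = F·x = [-3, 0]
step 0: P̄ = F·P·Fᵀ + Q = [4 6; 6 24]
step 0: y = z − H·x̄ = [-11, -7]
step 0: S = H·P̄·Hᵀ + R = [206 -126; -126 148]
step 0: K = P̄·Hᵀ·S⁻¹ = [-699/3653 -447/3653; -57/281 54/281]
step 0: x' = x̄ + K·y = [-141/3653, 249/281]
step 0: P' = (I − K·H)·P̄ = [518/3653 -6/281; -6/281 66/281]
step 1: x̄ = F·x = [141/3653, -6192/3653]
step 1: P̄ = F·P·Fᵀ + Q = [4171/3653 880/3653; 880/3653 19492/3653]
step 1: y = z − H·x̄ = [-4655/3653, 29958/3653]
step 1: S = H·P̄·Hᵀ + R = [133373/3653 -82053/3653; -82053/3653 211739/3653]
step 1: K = P̄·Hᵀ·S⁻¹ = [-524536/2943823 -340533/2943823; -579238/2943823 551826/2943823]
step 1: x' = x̄ + K·y = [-2010647/2943823, 273694/2943823]
step 1: P' = (I − K·H)·P̄ = [391432/2943823 -62612/2943823; -62612/2943823 673156/2943823]
step 2: x̄ = F·x = [2010647/2943823, 3473906/2943823]
step 2: P̄ = F·P·Fᵀ + Q = [3335255/2943823 657640/2943823; 657640/2943823 15532748/2943823]
step 2: y = z − H·x̄ = [15923576/2943823, 4441692/2943823]
step 2: S = H·P̄·Hᵀ + R = [105927613/2943823 -65152113/2943823; -65152113/2943823 169749799/2943823]
step 2: K = P̄·Hᵀ·S⁻¹ = [-415293640/2333087483 -269800545/2333087483; -458728382/2333087483 437276874/2333087483]
step 2: x' = x̄ + K·y = [-1059953473/2333087483, 931638738/2333087483]
step 2: P' = (I − K·H)·P̄ = [310011080/2333087483 -49722980/2333087483; -49722980/2333087483 533312852/2333087483]

step 0: x' = [-141/3653, 249/281], P' = [518/3653 -6/281; -6/281 66/281]
step 1: x' = [-2010647/2943823, 273694/2943823], P' = [391432/2943823 -62612/2943823; -62612/2943823 673156/2943823]
step 2: x' = [-1059953473/2333087483, 931638738/2333087483], P' = [310011080/2333087483 -49722980/2333087483; -49722980/2333087483 533312852/2333087483]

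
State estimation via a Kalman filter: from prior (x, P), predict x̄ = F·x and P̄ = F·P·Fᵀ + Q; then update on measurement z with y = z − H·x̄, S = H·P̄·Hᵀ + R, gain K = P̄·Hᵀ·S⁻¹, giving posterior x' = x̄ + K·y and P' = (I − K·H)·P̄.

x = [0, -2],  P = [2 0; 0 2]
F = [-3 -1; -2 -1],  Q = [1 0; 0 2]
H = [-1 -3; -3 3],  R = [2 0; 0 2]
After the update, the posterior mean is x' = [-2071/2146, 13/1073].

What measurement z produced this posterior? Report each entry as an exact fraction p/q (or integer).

z = [1, 3]

x̄ = F·x = [2, 2]
P̄ = F·P·Fᵀ + Q = [21 14; 14 12]
S = H·P̄·Hᵀ + R = [215 39; 39 47]
K = P̄·Hᵀ·S⁻¹ = [-1071/4292 -1029/4292; -529/2146 165/2146]
x' − x̄ = [-6363/2146, -2133/1073] = K·y
y = (KᵀK)⁻¹·Kᵀ·(x' − x̄) = [9, 3]
z = y + H·x̄ = [9, 3] + [-8, 0] = [1, 3]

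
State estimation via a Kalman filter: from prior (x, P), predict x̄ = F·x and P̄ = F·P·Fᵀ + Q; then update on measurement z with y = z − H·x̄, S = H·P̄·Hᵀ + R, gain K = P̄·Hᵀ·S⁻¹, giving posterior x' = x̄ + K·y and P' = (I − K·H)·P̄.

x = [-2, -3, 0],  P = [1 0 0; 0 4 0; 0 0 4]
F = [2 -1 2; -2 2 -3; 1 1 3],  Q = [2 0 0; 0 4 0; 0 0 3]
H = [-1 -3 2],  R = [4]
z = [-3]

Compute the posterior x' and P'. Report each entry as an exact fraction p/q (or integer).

x' = [-1, -2, -5]
P' = [2488/401 -1584/401 -1006/401; -1584/401 3252/401 3882/401; -1006/401 3882/401 5476/401]

x̄ = F·x = [-1, -2, -5]
P̄ = F·P·Fᵀ + Q = [26 -36 22; -36 60 -30; 22 -30 44]
y = z − H·x̄ = [0]
S = H·P̄·Hᵀ + R = [802]
K = P̄·Hᵀ·S⁻¹ = [63/401; -102/401; 78/401]
x' = x̄ + K·y = [-1, -2, -5]
P' = (I − K·H)·P̄ = [2488/401 -1584/401 -1006/401; -1584/401 3252/401 3882/401; -1006/401 3882/401 5476/401]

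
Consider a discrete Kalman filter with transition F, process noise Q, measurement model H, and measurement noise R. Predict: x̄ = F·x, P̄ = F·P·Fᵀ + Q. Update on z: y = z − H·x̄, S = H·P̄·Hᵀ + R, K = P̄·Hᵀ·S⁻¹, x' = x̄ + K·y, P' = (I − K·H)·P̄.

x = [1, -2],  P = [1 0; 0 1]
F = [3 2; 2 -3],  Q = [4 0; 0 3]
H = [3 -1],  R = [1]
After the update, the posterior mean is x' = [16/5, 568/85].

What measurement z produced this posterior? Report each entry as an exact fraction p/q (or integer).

x̄ = F·x = [-1, 8]
P̄ = F·P·Fᵀ + Q = [17 0; 0 16]
S = H·P̄·Hᵀ + R = [170]
K = P̄·Hᵀ·S⁻¹ = [3/10; -8/85]
x' − x̄ = [21/5, -112/85] = K·y
y = (KᵀK)⁻¹·Kᵀ·(x' − x̄) = [14]
z = y + H·x̄ = [14] + [-11] = [3]

z = [3]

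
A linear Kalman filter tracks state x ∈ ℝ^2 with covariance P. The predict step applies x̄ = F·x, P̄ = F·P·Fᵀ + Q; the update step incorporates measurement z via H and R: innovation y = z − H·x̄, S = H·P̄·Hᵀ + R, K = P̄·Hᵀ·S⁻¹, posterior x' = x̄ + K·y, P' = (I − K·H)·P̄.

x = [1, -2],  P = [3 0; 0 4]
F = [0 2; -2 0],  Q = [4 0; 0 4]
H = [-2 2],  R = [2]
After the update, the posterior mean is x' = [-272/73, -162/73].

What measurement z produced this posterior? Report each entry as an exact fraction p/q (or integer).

x̄ = F·x = [-4, -2]
P̄ = F·P·Fᵀ + Q = [20 0; 0 16]
S = H·P̄·Hᵀ + R = [146]
K = P̄·Hᵀ·S⁻¹ = [-20/73; 16/73]
x' − x̄ = [20/73, -16/73] = K·y
y = (KᵀK)⁻¹·Kᵀ·(x' − x̄) = [-1]
z = y + H·x̄ = [-1] + [4] = [3]

z = [3]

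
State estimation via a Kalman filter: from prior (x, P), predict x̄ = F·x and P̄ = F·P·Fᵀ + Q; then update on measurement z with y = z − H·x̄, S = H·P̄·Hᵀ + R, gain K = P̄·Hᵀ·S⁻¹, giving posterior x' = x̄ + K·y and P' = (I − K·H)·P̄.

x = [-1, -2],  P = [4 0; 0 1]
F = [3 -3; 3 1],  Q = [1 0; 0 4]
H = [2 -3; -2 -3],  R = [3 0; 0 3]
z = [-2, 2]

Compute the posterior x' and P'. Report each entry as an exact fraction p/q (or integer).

x̄ = F·x = [3, -5]
P̄ = F·P·Fᵀ + Q = [46 33; 33 41]
y = z − H·x̄ = [-23, -7]
S = H·P̄·Hᵀ + R = [160 185; 185 952]
K = P̄·Hᵀ·S⁻¹ = [9557/39365 -1951/7873; -6433/39365 -1313/7873]
x' = x̄ + K·y = [-33431/39365, -2911/39365]
P' = (I − K·H)·P̄ = [14484/39365 99/39365; 99/39365 6499/39365]

x' = [-33431/39365, -2911/39365]
P' = [14484/39365 99/39365; 99/39365 6499/39365]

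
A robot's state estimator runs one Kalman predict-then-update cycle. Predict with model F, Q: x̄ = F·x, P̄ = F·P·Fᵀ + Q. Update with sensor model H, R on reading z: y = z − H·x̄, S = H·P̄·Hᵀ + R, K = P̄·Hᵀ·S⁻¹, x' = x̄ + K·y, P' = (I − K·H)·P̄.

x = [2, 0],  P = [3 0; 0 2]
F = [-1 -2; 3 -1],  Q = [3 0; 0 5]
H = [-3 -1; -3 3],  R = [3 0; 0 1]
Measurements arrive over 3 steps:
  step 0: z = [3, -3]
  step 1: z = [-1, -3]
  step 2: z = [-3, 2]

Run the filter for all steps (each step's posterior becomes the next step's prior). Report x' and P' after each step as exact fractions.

step 0: x' = [-31364/66643, -96756/66643], P' = [12670/66643 10809/66643; 10809/66643 16338/66643]
step 1: x' = [189261676/294880721, -106669036/294880721], P' = [53289233/294880721 44672439/294880721; 44672439/294880721 68472051/294880721]
step 2: x' = [756640802072/1273591578727, 1625386444803/1273591578727], P' = [230058114868/1273591578727 192878217024/1273591578727; 192878217024/1273591578727 295688943957/1273591578727]

step 0: x̄ = F·x = [-2, 6]
step 0: P̄ = F·P·Fᵀ + Q = [14 -5; -5 34]
step 0: y = z − H·x̄ = [3, -27]
step 0: S = H·P̄·Hᵀ + R = [133 54; 54 523]
step 0: K = P̄·Hᵀ·S⁻¹ = [-16273/66643 -5583/66643; -16255/66643 16587/66643]
step 0: x' = x̄ + K·y = [-31364/66643, -96756/66643]
step 0: P' = (I − K·H)·P̄ = [12670/66643 10809/66643; 10809/66643 16338/66643]
step 1: x̄ = F·x = [224876/66643, 2664/66643]
step 1: P̄ = F·P·Fᵀ + Q = [321187/66643 -59379/66643; -59379/66643 398729/66643]
step 1: y = z − H·x̄ = [610649/66643, 466707/66643]
step 1: S = H·P̄·Hᵀ + R = [3133067/66643 2050770/66643; 2050770/66643 7614709/66643]
step 1: K = P̄·Hᵀ·S⁻¹ = [-68180046/294880721 -25850382/294880721; -67496456/294880721 71398836/294880721]
step 1: x' = x̄ + K·y = [189261676/294880721, -106669036/294880721]
step 1: P' = (I − K·H)·P̄ = [53289233/294880721 44672439/294880721; 44672439/294880721 68472051/294880721]
step 2: x̄ = F·x = [24076396/294880721, 674454064/294880721]
step 2: P̄ = F·P·Fᵀ + Q = [1390509356/294880721 -246285792/294880721; -246285792/294880721 1754444119/294880721]
step 2: y = z − H·x̄ = [-137958911/294880721, -1361371562/294880721]
step 2: S = H·P̄·Hᵀ + R = [13675955734/294880721 8728966599/294880721; 8728966599/294880721 33032606252/294880721]
step 2: K = P̄·Hᵀ·S⁻¹ = [-294350853876/1273591578727 -111539693532/1273591578727; -291441198343/1273591578727 308432180799/1273591578727]
step 2: x' = x̄ + K·y = [756640802072/1273591578727, 1625386444803/1273591578727]
step 2: P' = (I − K·H)·P̄ = [230058114868/1273591578727 192878217024/1273591578727; 192878217024/1273591578727 295688943957/1273591578727]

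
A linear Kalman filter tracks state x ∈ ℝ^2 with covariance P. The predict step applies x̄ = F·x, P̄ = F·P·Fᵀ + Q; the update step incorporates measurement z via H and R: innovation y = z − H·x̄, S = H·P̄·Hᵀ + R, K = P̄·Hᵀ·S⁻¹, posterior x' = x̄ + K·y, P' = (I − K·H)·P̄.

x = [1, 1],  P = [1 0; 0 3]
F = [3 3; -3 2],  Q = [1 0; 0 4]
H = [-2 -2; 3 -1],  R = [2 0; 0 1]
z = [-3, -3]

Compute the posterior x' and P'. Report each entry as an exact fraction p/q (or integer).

x̄ = F·x = [6, -1]
P̄ = F·P·Fᵀ + Q = [37 9; 9 25]
y = z − H·x̄ = [7, -22]
S = H·P̄·Hᵀ + R = [322 -208; -208 305]
K = P̄·Hᵀ·S⁻¹ = [-3422/27473 6854/27473; -10162/27473 -6750/27473]
x' = x̄ + K·y = [-9904/27473, 49893/27473]
P' = (I − K·H)·P̄ = [2569/27473 853/27473; 853/27473 9309/27473]

x' = [-9904/27473, 49893/27473]
P' = [2569/27473 853/27473; 853/27473 9309/27473]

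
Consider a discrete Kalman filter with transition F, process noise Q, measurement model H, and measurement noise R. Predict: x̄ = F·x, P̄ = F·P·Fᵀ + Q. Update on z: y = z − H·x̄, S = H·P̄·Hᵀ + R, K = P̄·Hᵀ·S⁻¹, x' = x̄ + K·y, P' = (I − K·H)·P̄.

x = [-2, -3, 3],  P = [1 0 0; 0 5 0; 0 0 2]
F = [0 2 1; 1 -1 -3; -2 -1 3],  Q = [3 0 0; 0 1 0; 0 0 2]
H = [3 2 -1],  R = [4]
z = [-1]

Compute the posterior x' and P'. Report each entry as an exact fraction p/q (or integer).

x̄ = F·x = [-3, -8, 16]
P̄ = F·P·Fᵀ + Q = [25 -16 -4; -16 25 -15; -4 -15 29]
y = z − H·x̄ = [40]
S = H·P̄·Hᵀ + R = [250]
K = P̄·Hᵀ·S⁻¹ = [47/250; 17/250; -71/250]
x' = x̄ + K·y = [113/25, -132/25, 116/25]
P' = (I − K·H)·P̄ = [4041/250 -4799/250 2337/250; -4799/250 5961/250 -2543/250; 2337/250 -2543/250 2209/250]

x' = [113/25, -132/25, 116/25]
P' = [4041/250 -4799/250 2337/250; -4799/250 5961/250 -2543/250; 2337/250 -2543/250 2209/250]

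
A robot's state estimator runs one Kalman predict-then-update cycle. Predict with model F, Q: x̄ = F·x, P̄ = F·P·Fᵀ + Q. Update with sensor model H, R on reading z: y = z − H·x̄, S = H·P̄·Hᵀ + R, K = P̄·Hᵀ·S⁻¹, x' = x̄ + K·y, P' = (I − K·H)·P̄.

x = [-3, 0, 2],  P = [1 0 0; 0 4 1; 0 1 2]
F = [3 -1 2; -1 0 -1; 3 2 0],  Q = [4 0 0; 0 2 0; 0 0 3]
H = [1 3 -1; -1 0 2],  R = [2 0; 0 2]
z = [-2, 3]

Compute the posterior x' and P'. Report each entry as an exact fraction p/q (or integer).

x̄ = F·x = [-5, 1, -9]
P̄ = F·P·Fᵀ + Q = [21 -6 5; -6 5 -5; 5 -5 28]
y = z − H·x̄ = [-9, 16]
S = H·P̄·Hᵀ + R = [80 -74; -74 115]
K = P̄·Hᵀ·S⁻¹ = [-261/931 -257/931; 657/1862 179/931; -149/931 317/931]
x' = x̄ + K·y = [-6418/931, 1677/1862, -1966/931]
P' = (I − K·H)·P̄ = [16202/931 -2960/931 7844/931; -2960/931 772/931 -1301/931; 7844/931 -1301/931 4239/931]

x' = [-6418/931, 1677/1862, -1966/931]
P' = [16202/931 -2960/931 7844/931; -2960/931 772/931 -1301/931; 7844/931 -1301/931 4239/931]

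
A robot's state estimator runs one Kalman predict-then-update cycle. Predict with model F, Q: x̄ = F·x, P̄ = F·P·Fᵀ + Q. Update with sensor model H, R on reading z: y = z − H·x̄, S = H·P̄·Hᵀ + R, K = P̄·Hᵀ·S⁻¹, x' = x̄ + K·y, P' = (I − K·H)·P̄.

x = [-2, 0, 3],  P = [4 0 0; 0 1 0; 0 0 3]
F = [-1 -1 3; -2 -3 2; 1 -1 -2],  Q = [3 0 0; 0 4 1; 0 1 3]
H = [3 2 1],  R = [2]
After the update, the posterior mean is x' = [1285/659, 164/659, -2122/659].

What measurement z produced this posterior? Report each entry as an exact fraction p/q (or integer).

z = [3]

x̄ = F·x = [11, 10, -8]
P̄ = F·P·Fᵀ + Q = [35 29 -21; 29 41 -16; -21 -16 20]
S = H·P̄·Hᵀ + R = [659]
K = P̄·Hᵀ·S⁻¹ = [142/659; 153/659; -75/659]
x' − x̄ = [-5964/659, -6426/659, 3150/659] = K·y
y = (KᵀK)⁻¹·Kᵀ·(x' − x̄) = [-42]
z = y + H·x̄ = [-42] + [45] = [3]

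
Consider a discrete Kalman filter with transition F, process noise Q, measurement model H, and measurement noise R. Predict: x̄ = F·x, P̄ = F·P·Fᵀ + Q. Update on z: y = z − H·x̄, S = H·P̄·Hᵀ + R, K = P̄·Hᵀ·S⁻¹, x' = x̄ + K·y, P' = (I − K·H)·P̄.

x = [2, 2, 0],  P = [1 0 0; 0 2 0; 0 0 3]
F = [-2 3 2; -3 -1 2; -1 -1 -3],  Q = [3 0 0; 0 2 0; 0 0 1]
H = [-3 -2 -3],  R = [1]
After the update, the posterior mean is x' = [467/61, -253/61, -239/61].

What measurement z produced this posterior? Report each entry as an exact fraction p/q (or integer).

x̄ = F·x = [2, -8, -4]
P̄ = F·P·Fᵀ + Q = [37 12 -22; 12 25 -13; -22 -13 31]
S = H·P̄·Hᵀ + R = [305]
K = P̄·Hᵀ·S⁻¹ = [-69/305; -47/305; -1/305]
x' − x̄ = [345/61, 235/61, 5/61] = K·y
y = (KᵀK)⁻¹·Kᵀ·(x' − x̄) = [-25]
z = y + H·x̄ = [-25] + [22] = [-3]

z = [-3]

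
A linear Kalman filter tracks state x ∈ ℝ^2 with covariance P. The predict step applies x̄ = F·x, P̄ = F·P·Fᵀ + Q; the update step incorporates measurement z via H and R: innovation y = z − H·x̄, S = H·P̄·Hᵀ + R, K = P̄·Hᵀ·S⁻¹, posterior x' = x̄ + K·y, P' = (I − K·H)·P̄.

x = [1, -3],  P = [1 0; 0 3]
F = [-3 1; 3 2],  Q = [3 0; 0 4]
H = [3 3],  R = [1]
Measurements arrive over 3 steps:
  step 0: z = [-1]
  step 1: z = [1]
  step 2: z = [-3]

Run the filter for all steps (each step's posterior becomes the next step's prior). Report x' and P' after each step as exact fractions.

step 0: x' = [-906/307, 795/307], P' = [3309/307 -3297/307; -3297/307 3319/307]
step 1: x' = [587541/288487, -489096/288487], P' = [2351836/288487 -2311285/288487; -2311285/288487 2302754/288487]
step 2: x' = [-274553469/102493121, 342941895/204986242], P' = [835484263/102493121 -821196619/102493121; -821196619/102493121 1636562145/204986242]

step 0: x̄ = F·x = [-6, -3]
step 0: P̄ = F·P·Fᵀ + Q = [15 -3; -3 25]
step 0: y = z − H·x̄ = [26]
step 0: S = H·P̄·Hᵀ + R = [307]
step 0: K = P̄·Hᵀ·S⁻¹ = [36/307; 66/307]
step 0: x' = x̄ + K·y = [-906/307, 795/307]
step 0: P' = (I − K·H)·P̄ = [3309/307 -3297/307; -3297/307 3319/307]
step 1: x̄ = F·x = [3513/307, -1128/307]
step 1: P̄ = F·P·Fᵀ + Q = [53803/307 -13252/307; -13252/307 4721/307]
step 1: y = z − H·x̄ = [-6848/307]
step 1: S = H·P̄·Hᵀ + R = [288487/307]
step 1: K = P̄·Hᵀ·S⁻¹ = [121653/288487; -25593/288487]
step 1: x' = x̄ + K·y = [587541/288487, -489096/288487]
step 1: P' = (I − K·H)·P̄ = [2351836/288487 -2311285/288487; -2311285/288487 2302754/288487]
step 2: x̄ = F·x = [-2251719/288487, 784431/288487]
step 2: P̄ = F·P·Fᵀ + Q = [38202449/288487 -9627161/288487; -9627161/288487 3796068/288487]
step 2: y = z − H·x̄ = [3536403/288487]
step 2: S = H·P̄·Hᵀ + R = [204986242/288487]
step 2: K = P̄·Hᵀ·S⁻¹ = [42862932/102493121; -17493279/204986242]
step 2: x' = x̄ + K·y = [-274553469/102493121, 342941895/204986242]
step 2: P' = (I − K·H)·P̄ = [835484263/102493121 -821196619/102493121; -821196619/102493121 1636562145/204986242]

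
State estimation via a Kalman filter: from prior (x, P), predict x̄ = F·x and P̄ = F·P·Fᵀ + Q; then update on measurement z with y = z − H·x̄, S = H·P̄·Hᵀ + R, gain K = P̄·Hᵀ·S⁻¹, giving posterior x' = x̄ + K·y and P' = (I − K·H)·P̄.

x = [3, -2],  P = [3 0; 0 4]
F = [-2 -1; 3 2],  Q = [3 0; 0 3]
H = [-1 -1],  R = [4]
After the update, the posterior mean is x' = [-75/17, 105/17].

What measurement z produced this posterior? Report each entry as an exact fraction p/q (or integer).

x̄ = F·x = [-4, 5]
P̄ = F·P·Fᵀ + Q = [19 -26; -26 46]
S = H·P̄·Hᵀ + R = [17]
K = P̄·Hᵀ·S⁻¹ = [7/17; -20/17]
x' − x̄ = [-7/17, 20/17] = K·y
y = (KᵀK)⁻¹·Kᵀ·(x' − x̄) = [-1]
z = y + H·x̄ = [-1] + [-1] = [-2]

z = [-2]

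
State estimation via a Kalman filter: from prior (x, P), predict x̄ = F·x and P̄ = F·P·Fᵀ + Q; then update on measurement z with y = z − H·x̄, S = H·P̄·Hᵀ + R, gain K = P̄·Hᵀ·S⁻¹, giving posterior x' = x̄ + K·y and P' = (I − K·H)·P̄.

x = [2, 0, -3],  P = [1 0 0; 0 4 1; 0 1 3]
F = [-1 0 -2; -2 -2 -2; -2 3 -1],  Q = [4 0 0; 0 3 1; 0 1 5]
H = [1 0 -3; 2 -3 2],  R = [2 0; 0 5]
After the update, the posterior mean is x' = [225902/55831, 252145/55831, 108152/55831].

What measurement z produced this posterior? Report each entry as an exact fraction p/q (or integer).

x̄ = F·x = [4, 2, -1]
P̄ = F·P·Fᵀ + Q = [17 18 2; 18 43 -17; 2 -17 42]
S = H·P̄·Hᵀ + R = [385 -433; -433 632]
K = P̄·Hᵀ·S⁻¹ = [24/55831 -1397/55831; -11383/55831 -19018/55831; -18181/55831 -177/55831]
x' − x̄ = [2578/55831, 140483/55831, 163983/55831] = K·y
y = (KᵀK)⁻¹·Kᵀ·(x' − x̄) = [-9, -2]
z = y + H·x̄ = [-9, -2] + [7, 0] = [-2, -2]

z = [-2, -2]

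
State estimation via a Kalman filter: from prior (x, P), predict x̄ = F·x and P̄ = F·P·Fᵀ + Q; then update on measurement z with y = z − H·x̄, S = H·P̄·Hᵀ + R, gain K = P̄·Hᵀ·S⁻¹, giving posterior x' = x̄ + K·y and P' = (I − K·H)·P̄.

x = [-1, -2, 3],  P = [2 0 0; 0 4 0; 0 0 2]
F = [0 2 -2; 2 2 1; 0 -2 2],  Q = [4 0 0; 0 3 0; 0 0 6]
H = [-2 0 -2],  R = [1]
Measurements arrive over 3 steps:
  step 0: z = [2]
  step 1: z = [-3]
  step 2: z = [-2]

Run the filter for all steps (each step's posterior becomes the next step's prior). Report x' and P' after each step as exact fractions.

step 0: x̄ = F·x = [-10, -3, 10]
step 0: P̄ = F·P·Fᵀ + Q = [28 12 -24; 12 29 -12; -24 -12 30]
step 0: y = z − H·x̄ = [2]
step 0: S = H·P̄·Hᵀ + R = [41]
step 0: K = P̄·Hᵀ·S⁻¹ = [-8/41; 0; -12/41]
step 0: x' = x̄ + K·y = [-426/41, -3, 386/41]
step 0: P' = (I − K·H)·P̄ = [1084/41 12 -1080/41; 12 29 -12; -1080/41 -12 1086/41]
step 1: x̄ = F·x = [-1018/41, -712/41, 1018/41]
step 1: P̄ = F·P·Fᵀ + Q = [13200/41 9856/41 -13036/41; 9856/41 7949/41 -9856/41; -13036/41 -9856/41 13282/41]
step 1: y = z − H·x̄ = [-3]
step 1: S = H·P̄·Hᵀ + R = [41]
step 1: K = P̄·Hᵀ·S⁻¹ = [-8/41; 0; -12/41]
step 1: x' = x̄ + K·y = [-994/41, -712/41, 1054/41]
step 1: P' = (I − K·H)·P̄ = [13136/41 9856/41 -13132/41; 9856/41 7949/41 -9856/41; -13132/41 -9856/41 13138/41]
step 2: x̄ = F·x = [-3532/41, -2358/41, 3532/41]
step 2: P̄ = F·P·Fᵀ + Q = [163360/41 117184/41 -163196/41; 117184/41 84497/41 -117184/41; -163196/41 -117184/41 163442/41]
step 2: y = z − H·x̄ = [-2]
step 2: S = H·P̄·Hᵀ + R = [41]
step 2: K = P̄·Hᵀ·S⁻¹ = [-8/41; 0; -12/41]
step 2: x' = x̄ + K·y = [-3516/41, -2358/41, 3556/41]
step 2: P' = (I − K·H)·P̄ = [163296/41 117184/41 -163292/41; 117184/41 84497/41 -117184/41; -163292/41 -117184/41 163298/41]

step 0: x' = [-426/41, -3, 386/41], P' = [1084/41 12 -1080/41; 12 29 -12; -1080/41 -12 1086/41]
step 1: x' = [-994/41, -712/41, 1054/41], P' = [13136/41 9856/41 -13132/41; 9856/41 7949/41 -9856/41; -13132/41 -9856/41 13138/41]
step 2: x' = [-3516/41, -2358/41, 3556/41], P' = [163296/41 117184/41 -163292/41; 117184/41 84497/41 -117184/41; -163292/41 -117184/41 163298/41]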